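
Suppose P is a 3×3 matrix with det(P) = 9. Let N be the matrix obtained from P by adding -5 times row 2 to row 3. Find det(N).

9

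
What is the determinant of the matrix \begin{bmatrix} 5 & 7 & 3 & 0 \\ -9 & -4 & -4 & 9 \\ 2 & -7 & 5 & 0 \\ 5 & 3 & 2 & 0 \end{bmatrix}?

1125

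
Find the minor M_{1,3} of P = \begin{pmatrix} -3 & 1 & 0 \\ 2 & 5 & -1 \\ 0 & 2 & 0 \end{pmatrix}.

4

Delete row 1 and column 3; the remaining 2×2 submatrix is [2 5; 0 2].
Its determinant is 2·2 − 5·0 = 4.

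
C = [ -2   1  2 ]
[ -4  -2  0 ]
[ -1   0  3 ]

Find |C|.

20

Expand along row 2:
  − (-4) · |1 2; 0 3| = −(-4)·(3 − 0) = 12
  + (-2) · |-2 2; -1 3| = (-2)·(-6 − (-2)) = 8
Sum: (12) + (8) = 20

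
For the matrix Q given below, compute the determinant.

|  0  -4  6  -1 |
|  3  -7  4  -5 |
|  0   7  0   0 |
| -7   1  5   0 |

det(Q) = -1169

Expand along row 3 (it has 3 zeros):
  − (7) · M_32   where M_32 = det([0 6 -1; 3 4 -5; -7 5 0]) = 167
det = (-1)·(7)·(167) = -1169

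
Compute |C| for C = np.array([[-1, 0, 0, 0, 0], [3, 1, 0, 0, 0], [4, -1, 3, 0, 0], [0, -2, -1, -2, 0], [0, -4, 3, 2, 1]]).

The determinant is 6.

C is lower triangular, so det(C) is the product of the diagonal entries:
det = (-1) · (1) · (3) · (-2) · (1) = 6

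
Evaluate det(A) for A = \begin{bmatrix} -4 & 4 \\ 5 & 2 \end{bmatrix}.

-28

det(A) = (-4)·2 − 4·5 = -8 − 20 = -28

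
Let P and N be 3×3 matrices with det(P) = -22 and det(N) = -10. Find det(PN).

|PN| = 220

det(PN) = det(P)·det(N) = (-22)·(-10) = 220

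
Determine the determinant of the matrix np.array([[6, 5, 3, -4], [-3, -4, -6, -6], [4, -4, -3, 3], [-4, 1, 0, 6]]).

Expand along row 4 (it has 1 zero):
  − (-4) · M_41   where M_41 = det([5 3 -4; -4 -6 -6; -4 -3 3]) = -24
  + (1) · M_42   where M_42 = det([6 3 -4; -3 -6 -6; 4 -3 3]) = -393
  + (6) · M_44   where M_44 = det([6 5 3; -3 -4 -6; 4 -4 -3]) = -153
det = (-1)·(-4)·(-24) + (+1)·(1)·(-393) + (+1)·(6)·(-153) = -1407

-1407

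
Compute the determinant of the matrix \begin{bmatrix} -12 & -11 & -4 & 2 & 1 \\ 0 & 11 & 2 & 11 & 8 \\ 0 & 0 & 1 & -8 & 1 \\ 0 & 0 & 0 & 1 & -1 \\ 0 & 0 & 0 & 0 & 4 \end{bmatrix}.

-528

The matrix is upper triangular, so the determinant is the product of the diagonal entries:
det = (-12) · (11) · (1) · (1) · (4) = -528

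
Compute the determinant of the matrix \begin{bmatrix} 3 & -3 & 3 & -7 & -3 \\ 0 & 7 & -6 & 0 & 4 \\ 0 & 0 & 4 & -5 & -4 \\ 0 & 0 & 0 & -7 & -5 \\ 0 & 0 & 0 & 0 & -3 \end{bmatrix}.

The matrix is upper triangular, so the determinant is the product of the diagonal entries:
det = (3) · (7) · (4) · (-7) · (-3) = 1764

The determinant is 1764.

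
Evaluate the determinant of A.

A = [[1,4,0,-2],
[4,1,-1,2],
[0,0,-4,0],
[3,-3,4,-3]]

Expand along row 3 (it has 3 zeros):
  + (-4) · M_33   where M_33 = det([1 4 -2; 4 1 2; 3 -3 -3]) = 105
det = (+1)·(-4)·(105) = -420

The determinant is -420.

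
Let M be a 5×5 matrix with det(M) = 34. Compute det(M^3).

The determinant is 39304.

det(M^3) = (det M)^3 = (34)^3 = 39304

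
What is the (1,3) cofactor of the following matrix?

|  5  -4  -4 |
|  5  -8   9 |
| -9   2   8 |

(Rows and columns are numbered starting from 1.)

Delete row 1 and column 3; the remaining 2×2 submatrix is [5 -8; -9 2].
Its determinant is 5·2 − (-8)·(-9) = -62.
The cofactor carries sign (−1)^(1+3) = +1, so C_{1,3} = +(-62) = -62.

-62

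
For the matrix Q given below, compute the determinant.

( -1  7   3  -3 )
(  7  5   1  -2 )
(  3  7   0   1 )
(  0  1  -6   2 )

det(Q) = -1043

Expand along row 3 (it has 1 zero):
  + (3) · M_31   where M_31 = det([7 3 -3; 5 1 -2; 1 -6 2]) = -13
  − (7) · M_32   where M_32 = det([-1 3 -3; 7 1 -2; 0 -6 2]) = 94
  − (1) · M_34   where M_34 = det([-1 7 3; 7 5 1; 0 1 -6]) = 346
det = (+1)·(3)·(-13) + (-1)·(7)·(94) + (-1)·(1)·(346) = -1043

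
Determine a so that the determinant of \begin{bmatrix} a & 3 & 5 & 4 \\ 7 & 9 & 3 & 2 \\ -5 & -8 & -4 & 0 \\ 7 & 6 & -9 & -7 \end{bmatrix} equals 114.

a = 2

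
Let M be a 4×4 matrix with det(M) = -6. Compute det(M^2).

36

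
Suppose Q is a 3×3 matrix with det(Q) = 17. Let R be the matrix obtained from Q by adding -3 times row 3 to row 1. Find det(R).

17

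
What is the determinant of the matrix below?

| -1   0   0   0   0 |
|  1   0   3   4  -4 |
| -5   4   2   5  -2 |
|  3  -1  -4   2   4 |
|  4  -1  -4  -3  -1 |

-545

Expand along row 1 (it has 4 zeros):
  + (-1) · M_11   where M_11 = det([0 3 4 -4; 4 2 5 -2; -1 -4 2 4; -1 -4 -3 -1]) = 545
det = (+1)·(-1)·(545) = -545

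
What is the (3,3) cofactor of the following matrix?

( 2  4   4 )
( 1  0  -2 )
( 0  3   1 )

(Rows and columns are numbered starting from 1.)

-4

Delete row 3 and column 3; the remaining 2×2 submatrix is [2 4; 1 0].
Its determinant is 2·0 − 4·1 = -4.
The cofactor carries sign (−1)^(3+3) = +1, so C_{3,3} = +(-4) = -4.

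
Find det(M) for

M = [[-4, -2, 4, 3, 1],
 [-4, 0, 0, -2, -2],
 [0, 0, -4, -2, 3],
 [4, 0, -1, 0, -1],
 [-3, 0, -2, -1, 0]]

det(M) = 180

Expand along column 2 (it has 4 zeros):
  − (-2) · M_12   where M_12 = det([-4 0 -2 -2; 0 -4 -2 3; 4 -1 0 -1; -3 -2 -1 0]) = 90
det = (-1)·(-2)·(90) = 180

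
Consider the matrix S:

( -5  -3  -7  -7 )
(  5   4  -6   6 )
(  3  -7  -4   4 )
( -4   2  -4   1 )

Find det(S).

Expand along row 1:
  + (-5) · M_11   where M_11 = det([4 -6 6; -7 -4 4; 2 -4 1]) = 174
  − (-3) · M_12   where M_12 = det([5 -6 6; 3 -4 4; -4 -4 1]) = 6
  + (-7) · M_13   where M_13 = det([5 4 6; 3 -7 4; -4 2 1]) = -283
  − (-7) · M_14   where M_14 = det([5 4 -6; 3 -7 -4; -4 2 -4]) = 424
det = (+1)·(-5)·(174) + (-1)·(-3)·(6) + (+1)·(-7)·(-283) + (-1)·(-7)·(424) = 4097

The determinant is 4097.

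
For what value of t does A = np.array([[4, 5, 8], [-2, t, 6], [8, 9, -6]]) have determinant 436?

Expanding along the column containing t, det(A) is linear in t: det(A) = (-88)·t + (-180).
Set (-88)·t + (-180) = 436  ⇒  (-88)·t = 616  ⇒  t = -7.

-7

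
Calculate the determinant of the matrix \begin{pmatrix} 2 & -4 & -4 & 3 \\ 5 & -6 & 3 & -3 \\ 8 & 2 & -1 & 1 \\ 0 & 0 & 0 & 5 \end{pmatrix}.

Expand along row 4 (it has 3 zeros):
  + (5) · M_44   where M_44 = det([2 -4 -4; 5 -6 3; 8 2 -1]) = -348
det = (+1)·(5)·(-348) = -1740

-1740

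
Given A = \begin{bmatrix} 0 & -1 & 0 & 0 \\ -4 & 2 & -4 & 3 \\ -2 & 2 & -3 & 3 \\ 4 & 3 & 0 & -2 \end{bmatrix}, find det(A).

Expand along row 1 (it has 3 zeros):
  − (-1) · M_12   where M_12 = det([-4 -4 3; -2 -3 3; 4 0 -2]) = -20
det = (-1)·(-1)·(-20) = -20

-20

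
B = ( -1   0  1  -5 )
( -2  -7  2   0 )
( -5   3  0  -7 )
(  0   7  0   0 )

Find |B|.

|B| = -350

Expand along row 4 (it has 3 zeros):
  + (7) · M_42   where M_42 = det([-1 1 -5; -2 2 0; -5 0 -7]) = -50
det = (+1)·(7)·(-50) = -350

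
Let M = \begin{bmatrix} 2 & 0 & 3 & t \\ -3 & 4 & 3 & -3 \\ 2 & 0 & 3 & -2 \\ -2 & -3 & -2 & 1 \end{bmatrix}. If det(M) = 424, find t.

Expanding along the column containing t, det(M) is linear in t: det(M) = (53)·t + (106).
Set (53)·t + (106) = 424  ⇒  (53)·t = 318  ⇒  t = 6.

6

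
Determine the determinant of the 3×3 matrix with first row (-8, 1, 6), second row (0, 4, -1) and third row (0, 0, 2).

The matrix is upper triangular, so the determinant is the product of the diagonal entries:
det = (-8) · (4) · (2) = -64

The determinant is -64.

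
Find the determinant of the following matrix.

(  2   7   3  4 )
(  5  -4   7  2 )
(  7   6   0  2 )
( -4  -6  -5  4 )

Expand along row 3 (it has 1 zero):
  + (7) · M_31   where M_31 = det([7 3 4; -4 7 2; -6 -5 4]) = 526
  − (6) · M_32   where M_32 = det([2 3 4; 5 7 2; -4 -5 4]) = 4
  − (2) · M_34   where M_34 = det([2 7 3; 5 -4 7; -4 -6 -5]) = -35
det = (+1)·(7)·(526) + (-1)·(6)·(4) + (-1)·(2)·(-35) = 3728

The determinant is 3728.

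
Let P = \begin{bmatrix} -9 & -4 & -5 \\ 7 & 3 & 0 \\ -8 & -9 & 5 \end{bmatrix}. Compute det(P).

Expand along row 2:
  − 7 · |-4 -5; -9 5| = −7·(-20 − 45) = 455
  + 3 · |-9 -5; -8 5| = 3·(-45 − 40) = -255
Sum: (455) + (-255) = 200

200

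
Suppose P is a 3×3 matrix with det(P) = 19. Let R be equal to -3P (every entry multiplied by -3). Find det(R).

-513

For a 3×3 matrix, det(-3P) = (-3)^3·det(P) = -27·det(P).
det(R) = (-27)·(19) = -513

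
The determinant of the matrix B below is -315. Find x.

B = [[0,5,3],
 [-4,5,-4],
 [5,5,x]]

x = -4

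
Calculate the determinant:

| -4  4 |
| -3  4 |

det = (-4)·4 − 4·(-3) = -16 − (-12) = -4

The determinant is -4.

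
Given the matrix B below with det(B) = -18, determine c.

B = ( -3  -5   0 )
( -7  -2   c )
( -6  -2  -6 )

Expanding along the row containing c, det(B) is linear in c: det(B) = (24)·c + (174).
Set (24)·c + (174) = -18  ⇒  (24)·c = -192  ⇒  c = -8.

c = -8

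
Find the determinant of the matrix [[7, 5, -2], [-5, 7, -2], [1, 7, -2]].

24

Expand along column 1:
  + 7 · |7 -2; 7 -2| = 7·(-14 − (-14)) = 0
  − (-5) · |5 -2; 7 -2| = −(-5)·(-10 − (-14)) = 20
  + 1 · |5 -2; 7 -2| = 1·(-10 − (-14)) = 4
Sum: (0) + (20) + (4) = 24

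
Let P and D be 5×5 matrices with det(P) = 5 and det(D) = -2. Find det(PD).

|PD| = -10

det(PD) = det(P)·det(D) = (5)·(-2) = -10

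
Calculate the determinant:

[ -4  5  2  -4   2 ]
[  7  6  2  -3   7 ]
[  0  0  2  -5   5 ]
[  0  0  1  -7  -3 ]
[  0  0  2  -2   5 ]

The determinant is -1947.

The matrix is block upper-triangular with a 2×2 block and a 3×3 block on the diagonal, so its determinant equals the product of the determinants of the diagonal blocks.
det of the 2×2 block = -59
det of the 3×3 block = 33
det = (-59)·(33) = -1947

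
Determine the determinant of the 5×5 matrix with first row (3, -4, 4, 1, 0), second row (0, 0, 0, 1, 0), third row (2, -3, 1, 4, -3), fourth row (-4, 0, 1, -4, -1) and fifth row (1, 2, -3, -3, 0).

Expand along row 2 (it has 4 zeros):
  + (1) · M_24   where M_24 = det([3 -4 4 0; 2 -3 1 -3; -4 0 1 -1; 1 2 -3 0]) = 3
det = (+1)·(1)·(3) = 3

3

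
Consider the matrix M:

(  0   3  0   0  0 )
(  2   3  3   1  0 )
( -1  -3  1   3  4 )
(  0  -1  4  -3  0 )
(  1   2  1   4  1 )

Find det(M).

det(M) = -171

Expand along row 1 (it has 4 zeros):
  − (3) · M_12   where M_12 = det([2 3 1 0; -1 1 3 4; 0 4 -3 0; 1 1 4 1]) = 57
det = (-1)·(3)·(57) = -171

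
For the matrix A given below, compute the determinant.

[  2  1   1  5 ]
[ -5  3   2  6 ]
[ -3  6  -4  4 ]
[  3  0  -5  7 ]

-1228

Expand along row 4 (it has 1 zero):
  − (3) · M_41   where M_41 = det([1 1 5; 3 2 6; 6 -4 4]) = -64
  − (-5) · M_43   where M_43 = det([2 1 5; -5 3 6; -3 6 4]) = -151
  + (7) · M_44   where M_44 = det([2 1 1; -5 3 2; -3 6 -4]) = -95
det = (-1)·(3)·(-64) + (-1)·(-5)·(-151) + (+1)·(7)·(-95) = -1228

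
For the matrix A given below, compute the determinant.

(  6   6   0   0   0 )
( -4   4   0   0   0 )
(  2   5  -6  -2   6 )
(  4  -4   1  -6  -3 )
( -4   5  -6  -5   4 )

A is block lower-triangular with a 2×2 block and a 3×3 block on the diagonal, so its determinant equals the product of the determinants of the diagonal blocks.
det of the 2×2 block = 48
det of the 3×3 block = -40
det = (48)·(-40) = -1920

The determinant is -1920.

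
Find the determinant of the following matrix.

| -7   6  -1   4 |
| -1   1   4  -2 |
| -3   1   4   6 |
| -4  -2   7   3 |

Expand along row 1:
  + (-7) · M_11   where M_11 = det([1 4 -2; 1 4 6; -2 7 3]) = -120
  − (6) · M_12   where M_12 = det([-1 4 -2; -3 4 6; -4 7 3]) = -20
  + (-1) · M_13   where M_13 = det([-1 1 -2; -3 1 6; -4 -2 3]) = -50
  − (4) · M_14   where M_14 = det([-1 1 4; -3 1 4; -4 -2 7]) = 30
det = (+1)·(-7)·(-120) + (-1)·(6)·(-20) + (+1)·(-1)·(-50) + (-1)·(4)·(30) = 890

890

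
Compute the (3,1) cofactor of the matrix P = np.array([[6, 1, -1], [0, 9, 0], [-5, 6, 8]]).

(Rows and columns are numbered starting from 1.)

The cofactor is 9.

Delete row 3 and column 1; the remaining 2×2 submatrix is [1 -1; 9 0].
Its determinant is 1·0 − (-1)·9 = 9.
The cofactor carries sign (−1)^(3+1) = +1, so C_{3,1} = +(9) = 9.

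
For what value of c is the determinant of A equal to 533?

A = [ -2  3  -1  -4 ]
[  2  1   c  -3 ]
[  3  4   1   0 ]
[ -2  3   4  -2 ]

Expanding along the column containing c, det(A) is linear in c: det(A) = (34)·c + (329).
Set (34)·c + (329) = 533  ⇒  (34)·c = 204  ⇒  c = 6.

c = 6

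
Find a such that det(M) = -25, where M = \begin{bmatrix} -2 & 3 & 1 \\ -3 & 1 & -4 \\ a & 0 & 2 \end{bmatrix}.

a = 3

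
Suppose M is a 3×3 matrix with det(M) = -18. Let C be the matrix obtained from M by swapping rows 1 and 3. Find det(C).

Swapping two rows multiplies the determinant by −1.
det(C) = (-1)·(-18) = 18

18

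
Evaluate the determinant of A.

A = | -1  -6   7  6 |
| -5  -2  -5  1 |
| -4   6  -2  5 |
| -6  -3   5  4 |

Expand along row 1:
  + (-1) · M_11   where M_11 = det([-2 -5 1; 6 -2 5; -3 5 4]) = 285
  − (-6) · M_12   where M_12 = det([-5 -5 1; -4 -2 5; -6 5 4]) = 203
  + (7) · M_13   where M_13 = det([-5 -2 1; -4 6 5; -6 -3 4]) = -119
  − (6) · M_14   where M_14 = det([-5 -2 -5; -4 6 -2; -6 -3 5]) = -424
det = (+1)·(-1)·(285) + (-1)·(-6)·(203) + (+1)·(7)·(-119) + (-1)·(6)·(-424) = 2644

det(A) = 2644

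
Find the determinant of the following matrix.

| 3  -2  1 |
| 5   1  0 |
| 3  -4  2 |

3

Expand along column 3:
  + 1 · |5 1; 3 -4| = 1·(-20 − 3) = -23
  + 2 · |3 -2; 5 1| = 2·(3 − (-10)) = 26
Sum: (-23) + (26) = 3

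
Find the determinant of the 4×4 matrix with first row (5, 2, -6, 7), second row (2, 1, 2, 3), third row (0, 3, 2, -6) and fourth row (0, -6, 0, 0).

804

Expand along row 4 (it has 3 zeros):
  + (-6) · M_42   where M_42 = det([5 -6 7; 2 2 3; 0 2 -6]) = -134
det = (+1)·(-6)·(-134) = 804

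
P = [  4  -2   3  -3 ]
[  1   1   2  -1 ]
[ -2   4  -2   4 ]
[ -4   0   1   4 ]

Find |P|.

Expand along row 4 (it has 1 zero):
  − (-4) · M_41   where M_41 = det([-2 3 -3; 1 2 -1; 4 -2 4]) = -6
  − (1) · M_43   where M_43 = det([4 -2 -3; 1 1 -1; -2 4 4]) = 18
  + (4) · M_44   where M_44 = det([4 -2 3; 1 1 2; -2 4 -2]) = -18
det = (-1)·(-4)·(-6) + (-1)·(1)·(18) + (+1)·(4)·(-18) = -114

|P| = -114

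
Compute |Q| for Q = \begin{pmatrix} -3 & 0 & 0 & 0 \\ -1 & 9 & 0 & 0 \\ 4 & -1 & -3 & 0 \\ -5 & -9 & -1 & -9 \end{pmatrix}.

det(Q) = -729

Q is lower triangular, so det(Q) is the product of the diagonal entries:
det = (-3) · (9) · (-3) · (-9) = -729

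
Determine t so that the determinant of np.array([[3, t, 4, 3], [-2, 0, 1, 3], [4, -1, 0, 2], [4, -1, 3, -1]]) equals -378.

t = 5

Expanding along the column containing t, det(M) is linear in t: det(M) = (-60)·t + (-78).
Set (-60)·t + (-78) = -378  ⇒  (-60)·t = -300  ⇒  t = 5.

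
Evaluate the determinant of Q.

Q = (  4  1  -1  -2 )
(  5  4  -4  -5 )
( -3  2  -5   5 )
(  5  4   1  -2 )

det(Q) = -429

Expand along row 1:
  + (4) · M_11   where M_11 = det([4 -4 -5; 2 -5 5; 4 1 -2]) = -186
  − (1) · M_12   where M_12 = det([5 -4 -5; -3 -5 5; 5 1 -2]) = -161
  + (-1) · M_13   where M_13 = det([5 4 -5; -3 2 5; 5 4 -2]) = 66
  − (-2) · M_14   where M_14 = det([5 4 -4; -3 2 -5; 5 4 1]) = 110
det = (+1)·(4)·(-186) + (-1)·(1)·(-161) + (+1)·(-1)·(66) + (-1)·(-2)·(110) = -429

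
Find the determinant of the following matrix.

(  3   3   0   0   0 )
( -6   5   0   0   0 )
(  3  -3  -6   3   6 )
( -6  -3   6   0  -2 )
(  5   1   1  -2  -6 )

The determinant is 1782.

The matrix is block lower-triangular with a 2×2 block and a 3×3 block on the diagonal, so its determinant equals the product of the determinants of the diagonal blocks.
det of the 2×2 block = 33
det of the 3×3 block = 54
det = (33)·(54) = 1782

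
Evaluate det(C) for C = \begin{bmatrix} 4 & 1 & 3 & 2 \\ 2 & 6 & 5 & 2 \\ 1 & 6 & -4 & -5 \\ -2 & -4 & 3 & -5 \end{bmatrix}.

Expand along row 1:
  + (4) · M_11   where M_11 = det([6 5 2; 6 -4 -5; -4 3 -5]) = 464
  − (1) · M_12   where M_12 = det([2 5 2; 1 -4 -5; -2 3 -5]) = 135
  + (3) · M_13   where M_13 = det([2 6 2; 1 6 -5; -2 -4 -5]) = 6
  − (2) · M_14   where M_14 = det([2 6 5; 1 6 -4; -2 -4 3]) = 74
det = (+1)·(4)·(464) + (-1)·(1)·(135) + (+1)·(3)·(6) + (-1)·(2)·(74) = 1591

1591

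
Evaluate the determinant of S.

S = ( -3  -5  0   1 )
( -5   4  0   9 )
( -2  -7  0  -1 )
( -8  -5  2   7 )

38

Expand along column 3 (it has 3 zeros):
  − (2) · M_43   where M_43 = det([-3 -5 1; -5 4 9; -2 -7 -1]) = -19
det = (-1)·(2)·(-19) = 38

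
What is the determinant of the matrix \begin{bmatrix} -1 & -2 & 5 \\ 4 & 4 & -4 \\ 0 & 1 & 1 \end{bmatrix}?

20

Expand along column 1:
  + (-1) · |4 -4; 1 1| = (-1)·(4 − (-4)) = -8
  − 4 · |-2 5; 1 1| = −4·(-2 − 5) = 28
Sum: (-8) + (28) = 20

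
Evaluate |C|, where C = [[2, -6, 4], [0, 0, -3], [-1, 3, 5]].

Expand along row 2:
  − (-3) · |2 -6; -1 3| = −(-3)·(6 − 6) = 0

0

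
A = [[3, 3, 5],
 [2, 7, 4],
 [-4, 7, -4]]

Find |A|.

Expand along column 1:
  + 3 · |7 4; 7 -4| = 3·(-28 − 28) = -168
  − 2 · |3 5; 7 -4| = −2·(-12 − 35) = 94
  + (-4) · |3 5; 7 4| = (-4)·(12 − 35) = 92
Sum: (-168) + (94) + (92) = 18

18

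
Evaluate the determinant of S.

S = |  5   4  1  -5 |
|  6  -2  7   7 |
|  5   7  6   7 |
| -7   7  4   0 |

Expand along row 4 (it has 1 zero):
  − (-7) · M_41   where M_41 = det([4 1 -5; -2 7 7; 7 6 7]) = 396
  + (7) · M_42   where M_42 = det([5 1 -5; 6 7 7; 5 6 7]) = 23
  − (4) · M_43   where M_43 = det([5 4 -5; 6 -2 7; 5 7 7]) = -603
det = (-1)·(-7)·(396) + (+1)·(7)·(23) + (-1)·(4)·(-603) = 5345

The determinant is 5345.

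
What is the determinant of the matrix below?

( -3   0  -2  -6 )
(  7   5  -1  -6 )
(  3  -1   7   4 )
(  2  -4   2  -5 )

Expand along row 1 (it has 1 zero):
  + (-3) · M_11   where M_11 = det([5 -1 -6; -1 7 4; -4 2 -5]) = -350
  + (-2) · M_13   where M_13 = det([7 5 -6; 3 -1 4; 2 -4 -5]) = 322
  − (-6) · M_14   where M_14 = det([7 5 -1; 3 -1 7; 2 -4 2]) = 232
det = (+1)·(-3)·(-350) + (+1)·(-2)·(322) + (-1)·(-6)·(232) = 1798

1798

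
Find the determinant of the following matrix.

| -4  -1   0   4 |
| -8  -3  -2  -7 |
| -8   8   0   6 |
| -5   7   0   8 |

-372

Expand along column 3 (it has 3 zeros):
  − (-2) · M_23   where M_23 = det([-4 -1 4; -8 8 6; -5 7 8]) = -186
det = (-1)·(-2)·(-186) = -372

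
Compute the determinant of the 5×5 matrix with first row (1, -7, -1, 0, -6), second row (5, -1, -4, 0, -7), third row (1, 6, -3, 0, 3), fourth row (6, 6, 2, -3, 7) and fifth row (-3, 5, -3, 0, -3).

The determinant is -2589.

Expand along column 4 (it has 4 zeros):
  + (-3) · M_44   where M_44 = det([1 -7 -1 -6; 5 -1 -4 -7; 1 6 -3 3; -3 5 -3 -3]) = 863
det = (+1)·(-3)·(863) = -2589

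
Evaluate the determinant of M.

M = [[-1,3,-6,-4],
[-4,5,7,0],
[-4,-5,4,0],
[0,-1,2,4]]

Expand along column 4 (it has 2 zeros):
  − (-4) · M_14   where M_14 = det([-4 5 7; -4 -5 4; 0 -1 2]) = 92
  + (4) · M_44   where M_44 = det([-1 3 -6; -4 5 7; -4 -5 4]) = -331
det = (-1)·(-4)·(92) + (+1)·(4)·(-331) = -956

det(M) = -956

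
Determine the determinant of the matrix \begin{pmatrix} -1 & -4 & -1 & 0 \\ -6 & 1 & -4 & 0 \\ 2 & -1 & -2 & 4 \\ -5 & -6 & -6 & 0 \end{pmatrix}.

-212

Expand along column 4 (it has 3 zeros):
  − (4) · M_34   where M_34 = det([-1 -4 -1; -6 1 -4; -5 -6 -6]) = 53
det = (-1)·(4)·(53) = -212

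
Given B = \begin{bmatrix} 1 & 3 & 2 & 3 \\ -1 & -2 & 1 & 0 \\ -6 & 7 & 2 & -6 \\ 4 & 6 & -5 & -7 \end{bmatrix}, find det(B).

Expand along row 2 (it has 1 zero):
  − (-1) · M_21   where M_21 = det([3 2 3; 7 2 -6; 6 -5 -7]) = -247
  + (-2) · M_22   where M_22 = det([1 2 3; -6 2 -6; 4 -5 -7]) = -110
  − (1) · M_23   where M_23 = det([1 3 3; -6 7 -6; 4 6 -7]) = -403
det = (-1)·(-1)·(-247) + (+1)·(-2)·(-110) + (-1)·(1)·(-403) = 376

det(B) = 376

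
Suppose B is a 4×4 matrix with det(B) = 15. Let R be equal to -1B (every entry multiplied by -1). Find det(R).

For a 4×4 matrix, det(-1B) = (-1)^4·det(B) = 1·det(B).
det(R) = (1)·(15) = 15

15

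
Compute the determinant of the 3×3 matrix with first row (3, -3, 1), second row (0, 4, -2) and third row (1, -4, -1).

Expand along row 2:
  + 4 · |3 1; 1 -1| = 4·(-3 − 1) = -16
  − (-2) · |3 -3; 1 -4| = −(-2)·(-12 − (-3)) = -18
Sum: (-16) + (-18) = -34

The determinant is -34.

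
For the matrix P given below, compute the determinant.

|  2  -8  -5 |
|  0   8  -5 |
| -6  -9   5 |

-490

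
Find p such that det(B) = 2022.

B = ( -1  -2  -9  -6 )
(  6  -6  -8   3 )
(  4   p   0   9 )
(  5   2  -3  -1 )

-1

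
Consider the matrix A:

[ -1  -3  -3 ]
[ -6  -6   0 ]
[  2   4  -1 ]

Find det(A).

The determinant is 48.

Expand along column 3:
  + (-3) · |-6 -6; 2 4| = (-3)·(-24 − (-12)) = 36
  + (-1) · |-1 -3; -6 -6| = (-1)·(6 − 18) = 12
Sum: (36) + (12) = 48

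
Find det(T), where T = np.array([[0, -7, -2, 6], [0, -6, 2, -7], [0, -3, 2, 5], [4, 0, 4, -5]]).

Expand along column 1 (it has 3 zeros):
  − (4) · M_41   where M_41 = det([-7 -2 6; -6 2 -7; -3 2 5]) = -306
det = (-1)·(4)·(-306) = 1224

1224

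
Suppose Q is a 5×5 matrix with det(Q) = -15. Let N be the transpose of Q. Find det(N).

|N| = -15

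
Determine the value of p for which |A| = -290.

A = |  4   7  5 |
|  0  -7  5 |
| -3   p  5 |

p = -3

Expanding along the row containing p, det(A) is linear in p: det(A) = (-20)·p + (-350).
Set (-20)·p + (-350) = -290  ⇒  (-20)·p = 60  ⇒  p = -3.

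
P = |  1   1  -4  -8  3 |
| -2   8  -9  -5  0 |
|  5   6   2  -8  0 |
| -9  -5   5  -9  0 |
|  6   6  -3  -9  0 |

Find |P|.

Expand along column 5 (it has 4 zeros):
  + (3) · M_15   where M_15 = det([-2 8 -9 -5; 5 6 2 -8; -9 -5 5 -9; 6 6 -3 -9]) = 6450
det = (+1)·(3)·(6450) = 19350

19350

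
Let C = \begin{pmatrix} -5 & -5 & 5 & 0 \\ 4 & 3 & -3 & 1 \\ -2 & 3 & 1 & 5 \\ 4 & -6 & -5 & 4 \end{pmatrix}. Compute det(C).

430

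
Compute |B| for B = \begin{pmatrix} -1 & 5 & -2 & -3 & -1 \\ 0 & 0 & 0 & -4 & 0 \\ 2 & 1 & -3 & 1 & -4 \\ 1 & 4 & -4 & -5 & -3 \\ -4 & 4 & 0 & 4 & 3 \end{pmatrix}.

Expand along row 2 (it has 4 zeros):
  + (-4) · M_24   where M_24 = det([-1 5 -2 -1; 2 1 -3 -4; 1 4 -4 -3; -4 4 0 3]) = -27
det = (+1)·(-4)·(-27) = 108

108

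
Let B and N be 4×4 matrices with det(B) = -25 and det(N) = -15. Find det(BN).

det(BN) = det(B)·det(N) = (-25)·(-15) = 375

det(BN) = 375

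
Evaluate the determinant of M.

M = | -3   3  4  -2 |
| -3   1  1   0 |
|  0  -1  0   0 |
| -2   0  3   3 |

|M| = 41

Expand along row 3 (it has 3 zeros):
  − (-1) · M_32   where M_32 = det([-3 4 -2; -3 1 0; -2 3 3]) = 41
det = (-1)·(-1)·(41) = 41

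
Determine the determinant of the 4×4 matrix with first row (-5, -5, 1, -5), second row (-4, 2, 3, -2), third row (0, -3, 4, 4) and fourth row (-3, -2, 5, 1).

Expand along row 3 (it has 1 zero):
  − (-3) · M_32   where M_32 = det([-5 1 -5; -4 3 -2; -3 5 1]) = 0
  + (4) · M_33   where M_33 = det([-5 -5 -5; -4 2 -2; -3 -2 1]) = -110
  − (4) · M_34   where M_34 = det([-5 -5 1; -4 2 3; -3 -2 5]) = -121
det = (-1)·(-3)·(0) + (+1)·(4)·(-110) + (-1)·(4)·(-121) = 44

44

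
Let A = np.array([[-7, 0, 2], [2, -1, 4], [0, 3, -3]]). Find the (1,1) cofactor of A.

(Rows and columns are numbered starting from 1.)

-9

Delete row 1 and column 1; the remaining 2×2 submatrix is [-1 4; 3 -3].
Its determinant is (-1)·(-3) − 4·3 = -9.
The cofactor carries sign (−1)^(1+1) = +1, so C_{1,1} = +(-9) = -9.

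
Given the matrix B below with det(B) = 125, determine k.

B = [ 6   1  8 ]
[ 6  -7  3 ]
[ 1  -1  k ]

k = -2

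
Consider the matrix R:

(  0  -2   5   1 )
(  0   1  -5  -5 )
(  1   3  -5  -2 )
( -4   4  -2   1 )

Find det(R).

|R| = -157

Expand along column 1 (it has 2 zeros):
  + (1) · M_31   where M_31 = det([-2 5 1; 1 -5 -5; 4 -2 1]) = -57
  − (-4) · M_41   where M_41 = det([-2 5 1; 1 -5 -5; 3 -5 -2]) = -25
det = (+1)·(1)·(-57) + (-1)·(-4)·(-25) = -157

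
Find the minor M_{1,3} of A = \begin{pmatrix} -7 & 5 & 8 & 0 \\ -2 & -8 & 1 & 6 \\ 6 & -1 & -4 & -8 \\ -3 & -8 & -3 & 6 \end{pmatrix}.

Delete row 1 and column 3; the remaining 3×3 submatrix is [-2 -8 6; 6 -1 -8; -3 -8 6].
Its determinant is -70.

The minor is -70.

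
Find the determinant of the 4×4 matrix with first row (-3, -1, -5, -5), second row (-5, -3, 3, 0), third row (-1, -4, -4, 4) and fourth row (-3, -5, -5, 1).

The determinant is 200.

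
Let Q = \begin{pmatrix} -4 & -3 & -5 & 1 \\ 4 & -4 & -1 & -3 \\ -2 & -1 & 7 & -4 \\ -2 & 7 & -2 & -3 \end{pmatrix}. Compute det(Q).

-2388

Expand along row 1:
  + (-4) · M_11   where M_11 = det([-4 -1 -3; -1 7 -4; 7 -2 -3]) = 288
  − (-3) · M_12   where M_12 = det([4 -1 -3; -2 7 -4; -2 -2 -3]) = -172
  + (-5) · M_13   where M_13 = det([4 -4 -3; -2 -1 -4; -2 7 -3]) = 164
  − (1) · M_14   where M_14 = det([4 -4 -1; -2 -1 7; -2 7 -2]) = -100
det = (+1)·(-4)·(288) + (-1)·(-3)·(-172) + (+1)·(-5)·(164) + (-1)·(1)·(-100) = -2388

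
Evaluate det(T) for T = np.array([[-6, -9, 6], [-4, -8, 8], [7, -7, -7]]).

Expand along column 1:
  + (-6) · |-8 8; -7 -7| = (-6)·(56 − (-56)) = -672
  − (-4) · |-9 6; -7 -7| = −(-4)·(63 − (-42)) = 420
  + 7 · |-9 6; -8 8| = 7·(-72 − (-48)) = -168
Sum: (-672) + (420) + (-168) = -420

|T| = -420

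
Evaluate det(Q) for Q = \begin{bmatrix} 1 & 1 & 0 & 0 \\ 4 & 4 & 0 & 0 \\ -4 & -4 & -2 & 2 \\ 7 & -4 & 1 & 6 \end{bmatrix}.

The determinant is 0.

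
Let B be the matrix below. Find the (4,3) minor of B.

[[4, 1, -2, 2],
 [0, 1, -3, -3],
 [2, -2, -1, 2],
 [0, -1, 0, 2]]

-26

Delete row 4 and column 3; the remaining 3×3 submatrix is [4 1 2; 0 1 -3; 2 -2 2].
Its determinant is -26.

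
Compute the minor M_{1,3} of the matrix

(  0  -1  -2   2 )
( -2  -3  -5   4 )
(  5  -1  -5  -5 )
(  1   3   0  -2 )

15

Delete row 1 and column 3; the remaining 3×3 submatrix is [-2 -3 4; 5 -1 -5; 1 3 -2].
Its determinant is 15.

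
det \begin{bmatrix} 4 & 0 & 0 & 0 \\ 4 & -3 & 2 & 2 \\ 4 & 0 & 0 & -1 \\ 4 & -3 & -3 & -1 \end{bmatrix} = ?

Expand along row 1 (it has 3 zeros):
  + (4) · M_11   where M_11 = det([-3 2 2; 0 0 -1; -3 -3 -1]) = 15
det = (+1)·(4)·(15) = 60

60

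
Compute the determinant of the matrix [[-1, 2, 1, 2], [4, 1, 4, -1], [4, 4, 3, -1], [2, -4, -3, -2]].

Expand along row 1:
  + (-1) · M_11   where M_11 = det([1 4 -1; 4 3 -1; -4 -3 -2]) = 39
  − (2) · M_12   where M_12 = det([4 4 -1; 4 3 -1; 2 -3 -2]) = 6
  + (1) · M_13   where M_13 = det([4 1 -1; 4 4 -1; 2 -4 -2]) = -18
  − (2) · M_14   where M_14 = det([4 1 4; 4 4 3; 2 -4 -3]) = -78
det = (+1)·(-1)·(39) + (-1)·(2)·(6) + (+1)·(1)·(-18) + (-1)·(2)·(-78) = 87

The determinant is 87.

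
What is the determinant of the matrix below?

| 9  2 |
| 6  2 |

det = 9·2 − 2·6 = 18 − 12 = 6

The determinant is 6.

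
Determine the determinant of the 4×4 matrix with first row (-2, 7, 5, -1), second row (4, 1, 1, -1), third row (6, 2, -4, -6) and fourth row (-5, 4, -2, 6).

Expand along row 1:
  + (-2) · M_11   where M_11 = det([1 1 -1; 2 -4 -6; 4 -2 6]) = -84
  − (7) · M_12   where M_12 = det([4 1 -1; 6 -4 -6; -5 -2 6]) = -118
  + (5) · M_13   where M_13 = det([4 1 -1; 6 2 -6; -5 4 6]) = 104
  − (-1) · M_14   where M_14 = det([4 1 1; 6 2 -4; -5 4 -2]) = 114
det = (+1)·(-2)·(-84) + (-1)·(7)·(-118) + (+1)·(5)·(104) + (-1)·(-1)·(114) = 1628

1628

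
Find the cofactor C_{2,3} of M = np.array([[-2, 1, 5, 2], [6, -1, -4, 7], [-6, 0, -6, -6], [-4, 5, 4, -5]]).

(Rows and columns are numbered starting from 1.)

Delete row 2 and column 3; the remaining 3×3 submatrix is [-2 1 2; -6 0 -6; -4 5 -5].
Its determinant is -126.
The cofactor carries sign (−1)^(2+3) = −1, so C_{2,3} = −(-126) = 126.

126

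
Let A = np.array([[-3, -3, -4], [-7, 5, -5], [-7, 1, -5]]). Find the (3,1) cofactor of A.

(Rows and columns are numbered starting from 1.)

Delete row 3 and column 1; the remaining 2×2 submatrix is [-3 -4; 5 -5].
Its determinant is (-3)·(-5) − (-4)·5 = 35.
The cofactor carries sign (−1)^(3+1) = +1, so C_{3,1} = +(35) = 35.

The cofactor is 35.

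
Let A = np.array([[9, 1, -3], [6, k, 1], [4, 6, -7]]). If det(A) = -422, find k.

6

Expanding along the column containing k, det(A) is linear in k: det(A) = (-51)·k + (-116).
Set (-51)·k + (-116) = -422  ⇒  (-51)·k = -306  ⇒  k = 6.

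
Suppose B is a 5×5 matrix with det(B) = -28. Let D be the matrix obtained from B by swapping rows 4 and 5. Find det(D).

The determinant is 28.

Swapping two rows multiplies the determinant by −1.
det(D) = (-1)·(-28) = 28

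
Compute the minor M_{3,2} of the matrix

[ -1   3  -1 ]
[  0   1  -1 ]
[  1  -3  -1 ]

1

Delete row 3 and column 2; the remaining 2×2 submatrix is [-1 -1; 0 -1].
Its determinant is (-1)·(-1) − (-1)·0 = 1.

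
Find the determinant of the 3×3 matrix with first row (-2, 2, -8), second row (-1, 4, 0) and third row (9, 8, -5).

382

Expand along column 3:
  + (-8) · |-1 4; 9 8| = (-8)·(-8 − 36) = 352
  + (-5) · |-2 2; -1 4| = (-5)·(-8 − (-2)) = 30
Sum: (352) + (30) = 382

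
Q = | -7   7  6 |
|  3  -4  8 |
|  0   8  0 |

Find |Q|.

Expand along row 3:
  − 8 · |-7 6; 3 8| = −8·(-56 − 18) = 592

det(Q) = 592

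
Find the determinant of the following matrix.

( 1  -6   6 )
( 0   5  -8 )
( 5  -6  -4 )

Expand along column 1:
  + 1 · |5 -8; -6 -4| = 1·(-20 − 48) = -68
  + 5 · |-6 6; 5 -8| = 5·(48 − 30) = 90
Sum: (-68) + (90) = 22

22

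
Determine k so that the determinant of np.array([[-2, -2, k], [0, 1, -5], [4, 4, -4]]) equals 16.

Expanding along the row containing k, det(B) is linear in k: det(B) = (-4)·k + (8).
Set (-4)·k + (8) = 16  ⇒  (-4)·k = 8  ⇒  k = -2.

k = -2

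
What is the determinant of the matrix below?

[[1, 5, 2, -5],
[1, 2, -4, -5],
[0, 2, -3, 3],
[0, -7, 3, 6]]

279

Expand along column 1 (it has 2 zeros):
  + (1) · M_11   where M_11 = det([2 -4 -5; 2 -3 3; -7 3 6]) = 153
  − (1) · M_21   where M_21 = det([5 2 -5; 2 -3 3; -7 3 6]) = -126
det = (+1)·(1)·(153) + (-1)·(1)·(-126) = 279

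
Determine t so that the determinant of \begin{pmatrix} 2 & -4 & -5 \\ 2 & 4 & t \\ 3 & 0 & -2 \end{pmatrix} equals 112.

t = -7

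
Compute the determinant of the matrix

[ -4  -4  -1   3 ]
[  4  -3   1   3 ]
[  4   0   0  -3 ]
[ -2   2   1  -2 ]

146

Expand along row 3 (it has 2 zeros):
  + (4) · M_31   where M_31 = det([-4 -1 3; -3 1 3; 2 1 -2]) = 5
  − (-3) · M_34   where M_34 = det([-4 -4 -1; 4 -3 1; -2 2 1]) = 42
det = (+1)·(4)·(5) + (-1)·(-3)·(42) = 146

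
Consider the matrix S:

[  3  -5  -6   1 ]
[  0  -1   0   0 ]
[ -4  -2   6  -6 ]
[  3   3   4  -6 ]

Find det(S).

-182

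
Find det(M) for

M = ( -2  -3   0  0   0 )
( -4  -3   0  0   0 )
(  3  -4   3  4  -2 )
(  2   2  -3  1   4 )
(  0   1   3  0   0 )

det(M) = -324

M is block lower-triangular with a 2×2 block and a 3×3 block on the diagonal, so its determinant equals the product of the determinants of the diagonal blocks.
det of the 2×2 block = -6
det of the 3×3 block = 54
det = (-6)·(54) = -324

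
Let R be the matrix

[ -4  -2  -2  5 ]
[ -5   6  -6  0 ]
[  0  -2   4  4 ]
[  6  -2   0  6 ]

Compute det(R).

-1496

Expand along row 2 (it has 1 zero):
  − (-5) · M_21   where M_21 = det([-2 -2 5; -2 4 4; -2 0 6]) = -16
  + (6) · M_22   where M_22 = det([-4 -2 5; 0 4 4; 6 0 6]) = -264
  − (-6) · M_23   where M_23 = det([-4 -2 5; 0 -2 4; 6 -2 6]) = 28
det = (-1)·(-5)·(-16) + (+1)·(6)·(-264) + (-1)·(-6)·(28) = -1496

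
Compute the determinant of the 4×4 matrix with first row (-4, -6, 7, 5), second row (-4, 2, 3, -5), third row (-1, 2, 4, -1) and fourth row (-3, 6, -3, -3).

-1020

Expand along row 1:
  + (-4) · M_11   where M_11 = det([2 3 -5; 2 4 -1; 6 -3 -3]) = 120
  − (-6) · M_12   where M_12 = det([-4 3 -5; -1 4 -1; -3 -3 -3]) = -15
  + (7) · M_13   where M_13 = det([-4 2 -5; -1 2 -1; -3 6 -3]) = 0
  − (5) · M_14   where M_14 = det([-4 2 3; -1 2 4; -3 6 -3]) = 90
det = (+1)·(-4)·(120) + (-1)·(-6)·(-15) + (+1)·(7)·(0) + (-1)·(5)·(90) = -1020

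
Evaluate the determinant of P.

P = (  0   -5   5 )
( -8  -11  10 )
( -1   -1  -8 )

355

Expand along row 1:
  − (-5) · |-8 10; -1 -8| = −(-5)·(64 − (-10)) = 370
  + 5 · |-8 -11; -1 -1| = 5·(8 − 11) = -15
Sum: (370) + (-15) = 355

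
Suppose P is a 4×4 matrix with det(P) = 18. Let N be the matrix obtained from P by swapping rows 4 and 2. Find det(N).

-18

Swapping two rows multiplies the determinant by −1.
det(N) = (-1)·(18) = -18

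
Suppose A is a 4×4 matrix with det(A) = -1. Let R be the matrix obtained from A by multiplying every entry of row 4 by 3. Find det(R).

Scaling one row by 3 multiplies the determinant by 3.
det(R) = (3)·(-1) = -3

det(R) = -3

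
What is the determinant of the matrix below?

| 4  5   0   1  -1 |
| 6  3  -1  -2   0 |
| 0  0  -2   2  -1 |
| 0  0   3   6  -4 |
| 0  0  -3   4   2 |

1332

The matrix is block upper-triangular with a 2×2 block and a 3×3 block on the diagonal, so its determinant equals the product of the determinants of the diagonal blocks.
det of the 2×2 block = -18
det of the 3×3 block = -74
det = (-18)·(-74) = 1332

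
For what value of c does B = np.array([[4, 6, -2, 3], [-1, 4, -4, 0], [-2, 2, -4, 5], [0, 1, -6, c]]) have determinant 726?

-3

Expanding along the column containing c, det(B) is linear in c: det(B) = (-20)·c + (666).
Set (-20)·c + (666) = 726  ⇒  (-20)·c = 60  ⇒  c = -3.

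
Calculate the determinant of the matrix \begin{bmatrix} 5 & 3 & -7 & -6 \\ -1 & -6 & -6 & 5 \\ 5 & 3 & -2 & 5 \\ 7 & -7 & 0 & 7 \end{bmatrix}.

6454

Expand along row 4 (it has 1 zero):
  − (7) · M_41   where M_41 = det([3 -7 -6; -6 -6 5; 3 -2 5]) = -555
  + (-7) · M_42   where M_42 = det([5 -7 -6; -1 -6 5; 5 -2 5]) = -502
  + (7) · M_44   where M_44 = det([5 3 -7; -1 -6 -6; 5 3 -2]) = -135
det = (-1)·(7)·(-555) + (+1)·(-7)·(-502) + (+1)·(7)·(-135) = 6454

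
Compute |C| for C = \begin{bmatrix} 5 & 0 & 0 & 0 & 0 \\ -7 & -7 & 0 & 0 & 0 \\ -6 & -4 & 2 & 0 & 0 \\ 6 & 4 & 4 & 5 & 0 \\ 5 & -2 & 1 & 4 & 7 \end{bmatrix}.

C is lower triangular, so det(C) is the product of the diagonal entries:
det = (5) · (-7) · (2) · (5) · (7) = -2450

-2450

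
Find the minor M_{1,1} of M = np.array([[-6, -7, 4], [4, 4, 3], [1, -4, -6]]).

Delete row 1 and column 1; the remaining 2×2 submatrix is [4 3; -4 -6].
Its determinant is 4·(-6) − 3·(-4) = -12.

The minor is -12.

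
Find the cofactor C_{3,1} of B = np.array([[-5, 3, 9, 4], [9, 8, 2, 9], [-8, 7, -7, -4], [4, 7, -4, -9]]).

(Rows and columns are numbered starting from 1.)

The cofactor is 1085.

Delete row 3 and column 1; the remaining 3×3 submatrix is [3 9 4; 8 2 9; 7 -4 -9].
Its determinant is 1085.
The cofactor carries sign (−1)^(3+1) = +1, so C_{3,1} = +(1085) = 1085.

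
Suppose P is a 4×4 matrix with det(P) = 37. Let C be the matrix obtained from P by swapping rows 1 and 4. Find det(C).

-37

Swapping two rows multiplies the determinant by −1.
det(C) = (-1)·(37) = -37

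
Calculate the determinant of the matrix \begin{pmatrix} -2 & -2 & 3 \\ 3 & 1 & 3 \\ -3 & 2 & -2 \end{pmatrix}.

49

Expand along row 1:
  + (-2) · |1 3; 2 -2| = (-2)·(-2 − 6) = 16
  − (-2) · |3 3; -3 -2| = −(-2)·(-6 − (-9)) = 6
  + 3 · |3 1; -3 2| = 3·(6 − (-3)) = 27
Sum: (16) + (6) + (27) = 49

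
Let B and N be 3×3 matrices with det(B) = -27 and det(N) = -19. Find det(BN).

513

det(BN) = det(B)·det(N) = (-27)·(-19) = 513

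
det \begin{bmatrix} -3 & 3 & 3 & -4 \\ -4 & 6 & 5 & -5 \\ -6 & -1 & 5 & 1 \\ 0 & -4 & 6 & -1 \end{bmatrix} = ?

The determinant is 493.

Expand along row 4 (it has 1 zero):
  + (-4) · M_42   where M_42 = det([-3 3 -4; -4 5 -5; -6 5 1]) = -28
  − (6) · M_43   where M_43 = det([-3 3 -4; -4 6 -5; -6 -1 1]) = -61
  + (-1) · M_44   where M_44 = det([-3 3 3; -4 6 5; -6 -1 5]) = -15
det = (+1)·(-4)·(-28) + (-1)·(6)·(-61) + (+1)·(-1)·(-15) = 493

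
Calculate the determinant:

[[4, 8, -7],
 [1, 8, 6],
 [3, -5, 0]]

467

Expand along column 3:
  + (-7) · |1 8; 3 -5| = (-7)·(-5 − 24) = 203
  − 6 · |4 8; 3 -5| = −6·(-20 − 24) = 264
Sum: (203) + (264) = 467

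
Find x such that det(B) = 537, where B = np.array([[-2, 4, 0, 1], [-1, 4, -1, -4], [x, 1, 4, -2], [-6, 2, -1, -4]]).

x = -6

Expanding along the column containing x, det(B) is linear in x: det(B) = (-2)·x + (525).
Set (-2)·x + (525) = 537  ⇒  (-2)·x = 12  ⇒  x = -6.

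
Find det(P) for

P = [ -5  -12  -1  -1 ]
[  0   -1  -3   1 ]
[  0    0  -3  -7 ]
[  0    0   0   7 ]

-105

P is upper triangular, so det(P) is the product of the diagonal entries:
det = (-5) · (-1) · (-3) · (7) = -105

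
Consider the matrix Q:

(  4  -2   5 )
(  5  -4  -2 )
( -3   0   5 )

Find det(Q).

-102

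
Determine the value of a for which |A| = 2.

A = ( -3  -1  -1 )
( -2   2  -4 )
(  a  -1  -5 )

a = -8

Expanding along the column containing a, det(A) is linear in a: det(A) = (6)·a + (50).
Set (6)·a + (50) = 2  ⇒  (6)·a = -48  ⇒  a = -8.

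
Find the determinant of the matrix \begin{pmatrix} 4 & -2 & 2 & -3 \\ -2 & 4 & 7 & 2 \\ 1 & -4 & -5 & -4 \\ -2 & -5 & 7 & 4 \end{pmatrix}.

The determinant is 929.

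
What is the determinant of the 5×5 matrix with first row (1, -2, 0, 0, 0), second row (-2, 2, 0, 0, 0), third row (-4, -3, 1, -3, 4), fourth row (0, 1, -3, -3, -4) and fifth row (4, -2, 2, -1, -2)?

-160

The matrix is block lower-triangular with a 2×2 block and a 3×3 block on the diagonal, so its determinant equals the product of the determinants of the diagonal blocks.
det of the 2×2 block = -2
det of the 3×3 block = 80
det = (-2)·(80) = -160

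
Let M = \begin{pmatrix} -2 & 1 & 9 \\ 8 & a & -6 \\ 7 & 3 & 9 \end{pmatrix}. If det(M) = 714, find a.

-8

Expanding along the column containing a, det(M) is linear in a: det(M) = (-81)·a + (66).
Set (-81)·a + (66) = 714  ⇒  (-81)·a = 648  ⇒  a = -8.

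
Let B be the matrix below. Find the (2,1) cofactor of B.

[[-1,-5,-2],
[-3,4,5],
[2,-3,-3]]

Delete row 2 and column 1; the remaining 2×2 submatrix is [-5 -2; -3 -3].
Its determinant is (-5)·(-3) − (-2)·(-3) = 9.
The cofactor carries sign (−1)^(2+1) = −1, so C_{2,1} = −(9) = -9.

-9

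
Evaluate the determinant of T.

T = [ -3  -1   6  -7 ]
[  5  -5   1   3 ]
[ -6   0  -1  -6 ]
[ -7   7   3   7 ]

|T| = -2648

Expand along row 3 (it has 1 zero):
  + (-6) · M_31   where M_31 = det([-1 6 -7; -5 1 3; 7 3 7]) = 492
  + (-1) · M_33   where M_33 = det([-3 -1 -7; 5 -5 3; -7 7 7]) = 224
  − (-6) · M_34   where M_34 = det([-3 -1 6; 5 -5 1; -7 7 3]) = 88
det = (+1)·(-6)·(492) + (+1)·(-1)·(224) + (-1)·(-6)·(88) = -2648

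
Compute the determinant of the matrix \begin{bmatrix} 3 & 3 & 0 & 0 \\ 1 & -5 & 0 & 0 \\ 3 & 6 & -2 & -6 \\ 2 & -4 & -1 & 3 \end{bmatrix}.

The determinant is 216.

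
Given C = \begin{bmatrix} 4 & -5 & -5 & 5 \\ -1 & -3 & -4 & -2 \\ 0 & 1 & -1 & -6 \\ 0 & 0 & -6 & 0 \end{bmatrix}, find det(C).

Expand along row 4 (it has 3 zeros):
  − (-6) · M_43   where M_43 = det([4 -5 5; -1 -3 -2; 0 1 -6]) = 105
det = (-1)·(-6)·(105) = 630

630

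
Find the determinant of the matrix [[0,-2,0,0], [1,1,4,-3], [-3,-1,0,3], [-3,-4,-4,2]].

Expand along row 1 (it has 3 zeros):
  − (-2) · M_12   where M_12 = det([1 4 -3; -3 0 3; -3 -4 2]) = -36
det = (-1)·(-2)·(-36) = -72

-72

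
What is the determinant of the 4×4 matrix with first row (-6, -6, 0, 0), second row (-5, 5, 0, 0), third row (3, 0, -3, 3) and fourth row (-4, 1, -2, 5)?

The determinant is 540.

The matrix is block lower-triangular with a 2×2 block and a 2×2 block on the diagonal, so its determinant equals the product of the determinants of the diagonal blocks.
det of the 2×2 block = -60
det of the 2×2 block = -9
det = (-60)·(-9) = 540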